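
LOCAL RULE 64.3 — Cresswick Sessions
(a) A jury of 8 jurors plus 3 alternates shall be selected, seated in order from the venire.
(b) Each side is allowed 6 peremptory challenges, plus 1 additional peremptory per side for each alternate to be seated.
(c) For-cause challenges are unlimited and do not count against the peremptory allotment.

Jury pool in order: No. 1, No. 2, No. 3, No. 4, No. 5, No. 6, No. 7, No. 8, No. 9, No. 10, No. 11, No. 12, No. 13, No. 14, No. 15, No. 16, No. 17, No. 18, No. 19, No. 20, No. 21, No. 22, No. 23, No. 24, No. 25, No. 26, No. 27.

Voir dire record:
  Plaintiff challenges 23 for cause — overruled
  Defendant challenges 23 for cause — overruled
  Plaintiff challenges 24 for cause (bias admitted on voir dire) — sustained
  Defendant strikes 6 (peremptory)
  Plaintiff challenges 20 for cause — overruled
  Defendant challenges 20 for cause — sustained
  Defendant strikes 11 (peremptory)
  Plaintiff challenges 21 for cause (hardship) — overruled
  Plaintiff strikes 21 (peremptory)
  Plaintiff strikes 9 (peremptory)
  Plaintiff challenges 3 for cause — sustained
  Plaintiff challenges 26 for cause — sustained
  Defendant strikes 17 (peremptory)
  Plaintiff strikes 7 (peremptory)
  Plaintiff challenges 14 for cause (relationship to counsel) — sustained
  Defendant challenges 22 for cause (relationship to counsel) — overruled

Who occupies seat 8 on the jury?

Removed: #3, #6, #7, #9, #11, #14, #17, #20, #21, #24, #26. (#22, #23 stay — for-cause denied.)
Seating in order: seats 1–8 → #1, #2, #4, #5, #8, #10, #12, #13; alternates → #15, #16, #18.
So seat 8 is #13.

13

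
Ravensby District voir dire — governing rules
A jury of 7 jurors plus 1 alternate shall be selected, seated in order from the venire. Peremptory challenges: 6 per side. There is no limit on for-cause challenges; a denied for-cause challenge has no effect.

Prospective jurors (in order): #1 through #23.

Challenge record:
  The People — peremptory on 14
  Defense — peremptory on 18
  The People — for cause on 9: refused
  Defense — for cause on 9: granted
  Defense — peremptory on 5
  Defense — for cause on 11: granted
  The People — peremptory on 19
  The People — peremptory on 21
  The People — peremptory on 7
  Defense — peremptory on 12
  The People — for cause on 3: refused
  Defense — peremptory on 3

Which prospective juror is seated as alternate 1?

15

Removed: #3, #5, #7, #9, #11, #12, #14, #18, #19, #21.
Filling seats in venire order through position 8: #1, #2, #4, #6, #8, #10, #13, #15.
So alternate 1 is #15.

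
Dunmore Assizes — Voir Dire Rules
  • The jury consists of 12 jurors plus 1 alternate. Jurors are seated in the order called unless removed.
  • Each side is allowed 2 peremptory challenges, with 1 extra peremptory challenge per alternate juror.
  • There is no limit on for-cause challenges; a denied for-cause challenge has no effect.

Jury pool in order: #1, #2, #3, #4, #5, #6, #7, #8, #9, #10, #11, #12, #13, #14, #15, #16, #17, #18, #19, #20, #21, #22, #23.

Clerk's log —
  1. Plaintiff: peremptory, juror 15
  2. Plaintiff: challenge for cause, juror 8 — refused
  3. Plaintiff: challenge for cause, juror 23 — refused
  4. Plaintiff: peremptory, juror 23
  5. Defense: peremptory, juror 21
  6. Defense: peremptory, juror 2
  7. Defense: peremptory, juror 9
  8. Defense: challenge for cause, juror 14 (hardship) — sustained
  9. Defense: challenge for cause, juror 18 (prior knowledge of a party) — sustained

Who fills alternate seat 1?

17

Removed: #2, #9, #14, #15, #18, #21, #23. (#8 stays — for-cause denied.)
Seating in order: seats 1–12 → #1, #3, #4, #5, #6, #7, #8, #10, #11, #12, #13, #16; alternates → #17.
So alternate 1 is #17.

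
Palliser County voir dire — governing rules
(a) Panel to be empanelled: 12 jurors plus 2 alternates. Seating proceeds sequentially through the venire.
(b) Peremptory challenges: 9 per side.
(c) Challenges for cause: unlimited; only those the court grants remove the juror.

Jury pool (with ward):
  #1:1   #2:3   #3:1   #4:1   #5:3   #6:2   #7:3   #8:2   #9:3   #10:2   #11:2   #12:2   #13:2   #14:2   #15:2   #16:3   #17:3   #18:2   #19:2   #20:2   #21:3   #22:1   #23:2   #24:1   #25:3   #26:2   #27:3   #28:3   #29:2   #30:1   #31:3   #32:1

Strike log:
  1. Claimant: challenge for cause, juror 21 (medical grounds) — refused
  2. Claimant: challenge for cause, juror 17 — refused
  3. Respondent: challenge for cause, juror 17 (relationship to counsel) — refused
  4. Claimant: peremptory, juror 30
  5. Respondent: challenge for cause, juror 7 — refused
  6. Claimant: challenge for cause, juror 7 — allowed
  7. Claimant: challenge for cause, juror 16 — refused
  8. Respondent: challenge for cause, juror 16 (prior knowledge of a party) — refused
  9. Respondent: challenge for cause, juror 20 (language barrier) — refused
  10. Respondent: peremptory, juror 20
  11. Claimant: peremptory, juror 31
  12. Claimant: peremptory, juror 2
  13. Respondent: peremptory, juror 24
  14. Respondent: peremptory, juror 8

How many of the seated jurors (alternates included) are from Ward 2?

Removed: #2, #7, #8, #20, #24, #30, #31.
Seated (14 incl. alternates): #1, #3, #4, #5, #6, #9, #10, #11, #12, #13, #14, #15, #16, #17.
Of those, in Ward 2: #6, #10, #11, #12, #13, #14, #15 → 7.

7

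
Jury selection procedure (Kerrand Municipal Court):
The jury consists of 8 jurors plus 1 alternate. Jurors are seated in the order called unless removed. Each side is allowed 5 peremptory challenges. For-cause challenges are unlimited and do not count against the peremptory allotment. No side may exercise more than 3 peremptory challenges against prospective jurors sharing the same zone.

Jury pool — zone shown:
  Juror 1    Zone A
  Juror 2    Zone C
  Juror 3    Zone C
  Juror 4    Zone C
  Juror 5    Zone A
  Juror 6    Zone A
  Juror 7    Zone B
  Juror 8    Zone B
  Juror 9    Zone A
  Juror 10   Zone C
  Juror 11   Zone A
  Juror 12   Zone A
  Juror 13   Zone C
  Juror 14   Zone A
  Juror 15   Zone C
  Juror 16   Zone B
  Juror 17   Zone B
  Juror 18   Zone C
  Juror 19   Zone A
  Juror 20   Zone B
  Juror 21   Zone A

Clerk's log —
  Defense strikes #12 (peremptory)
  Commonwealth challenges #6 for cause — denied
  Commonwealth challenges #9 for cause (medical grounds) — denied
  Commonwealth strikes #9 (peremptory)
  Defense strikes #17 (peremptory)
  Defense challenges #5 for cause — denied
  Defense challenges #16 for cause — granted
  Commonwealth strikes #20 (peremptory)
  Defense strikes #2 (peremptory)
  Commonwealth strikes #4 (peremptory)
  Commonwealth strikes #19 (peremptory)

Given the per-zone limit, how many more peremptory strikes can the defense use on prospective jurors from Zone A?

2

Defense peremptories so far: #12, #17, #2 — 3 of 5 used, 2 left overall.
Against Zone A: #12 — 1 used; per-zone cap 3 leaves 2.
Binding limit: min(2, 2) = 2.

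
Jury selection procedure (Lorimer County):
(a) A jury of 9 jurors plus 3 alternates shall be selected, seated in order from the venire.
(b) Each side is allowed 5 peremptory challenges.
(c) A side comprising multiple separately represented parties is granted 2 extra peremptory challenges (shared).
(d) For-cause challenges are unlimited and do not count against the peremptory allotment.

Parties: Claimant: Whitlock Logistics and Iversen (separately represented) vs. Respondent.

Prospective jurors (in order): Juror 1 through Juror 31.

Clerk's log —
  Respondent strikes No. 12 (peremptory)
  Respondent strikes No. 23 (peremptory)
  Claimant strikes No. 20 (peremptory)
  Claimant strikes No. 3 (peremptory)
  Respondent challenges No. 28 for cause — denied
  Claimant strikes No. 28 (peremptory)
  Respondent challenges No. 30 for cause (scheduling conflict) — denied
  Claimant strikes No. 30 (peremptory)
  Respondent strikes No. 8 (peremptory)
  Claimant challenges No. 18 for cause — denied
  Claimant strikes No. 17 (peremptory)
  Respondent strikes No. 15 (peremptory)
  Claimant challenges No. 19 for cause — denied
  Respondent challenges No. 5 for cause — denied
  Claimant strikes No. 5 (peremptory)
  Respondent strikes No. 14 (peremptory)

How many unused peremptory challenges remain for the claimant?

Claimant allotment: 5 base + 2 multi-party = 7.
Claimant peremptories used: #20, #3, #28, #30, #17, #5 — 6 (for-cause on #18, #19 don't count).
Remaining: 7 − 6 = 1.

1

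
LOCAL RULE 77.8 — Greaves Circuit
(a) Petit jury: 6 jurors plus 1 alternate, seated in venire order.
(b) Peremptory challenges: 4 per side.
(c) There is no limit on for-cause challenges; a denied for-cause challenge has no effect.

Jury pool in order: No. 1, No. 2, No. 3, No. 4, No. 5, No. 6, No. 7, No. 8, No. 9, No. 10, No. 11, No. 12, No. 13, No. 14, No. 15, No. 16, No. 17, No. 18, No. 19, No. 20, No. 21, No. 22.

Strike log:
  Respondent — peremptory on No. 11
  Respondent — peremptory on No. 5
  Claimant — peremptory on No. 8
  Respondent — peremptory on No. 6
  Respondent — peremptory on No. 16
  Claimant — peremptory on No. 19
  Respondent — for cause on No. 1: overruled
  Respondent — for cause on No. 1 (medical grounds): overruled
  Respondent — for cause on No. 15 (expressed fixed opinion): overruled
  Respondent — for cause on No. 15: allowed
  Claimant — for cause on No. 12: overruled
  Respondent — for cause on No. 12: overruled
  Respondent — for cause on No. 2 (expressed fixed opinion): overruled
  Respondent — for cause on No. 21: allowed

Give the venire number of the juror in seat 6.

Removed: #5, #6, #8, #11, #15, #16, #19, #21. (#1, #2, #12 stay — for-cause denied.)
Seating in order: seats 1–6 → #1, #2, #3, #4, #7, #9; alternates → #10.
So seat 6 is #9.

9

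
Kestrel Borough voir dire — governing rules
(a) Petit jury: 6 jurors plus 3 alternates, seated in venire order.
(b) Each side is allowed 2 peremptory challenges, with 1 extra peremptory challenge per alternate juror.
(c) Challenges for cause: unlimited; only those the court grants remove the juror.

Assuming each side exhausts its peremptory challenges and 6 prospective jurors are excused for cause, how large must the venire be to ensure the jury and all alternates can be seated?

25

Seats to fill: 6 + 3 alternates = 9.
Peremptories: 2 + 1×3 = 5 per side × 2 sides = 10.
For-cause removals: 6.
Minimum venire: 9 + 10 + 6 = 25.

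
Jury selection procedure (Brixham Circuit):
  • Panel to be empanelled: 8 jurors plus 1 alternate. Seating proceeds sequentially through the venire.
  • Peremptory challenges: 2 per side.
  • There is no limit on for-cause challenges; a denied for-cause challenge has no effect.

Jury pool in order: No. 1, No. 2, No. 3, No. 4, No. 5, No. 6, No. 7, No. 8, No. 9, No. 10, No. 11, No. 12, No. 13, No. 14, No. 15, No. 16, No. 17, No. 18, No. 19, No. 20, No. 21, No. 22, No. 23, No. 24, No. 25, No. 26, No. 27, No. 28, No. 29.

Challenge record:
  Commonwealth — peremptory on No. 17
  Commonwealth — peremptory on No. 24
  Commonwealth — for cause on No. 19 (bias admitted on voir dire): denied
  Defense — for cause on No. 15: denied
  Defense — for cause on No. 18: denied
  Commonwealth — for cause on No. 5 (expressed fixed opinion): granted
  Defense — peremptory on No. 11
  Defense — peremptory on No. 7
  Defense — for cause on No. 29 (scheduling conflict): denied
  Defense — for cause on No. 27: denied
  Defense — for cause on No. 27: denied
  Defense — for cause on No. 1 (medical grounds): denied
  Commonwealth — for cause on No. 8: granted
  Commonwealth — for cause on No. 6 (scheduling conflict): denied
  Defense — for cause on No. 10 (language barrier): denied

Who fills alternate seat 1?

Removed: #5, #7, #8, #11, #17, #24. (#1, #6, #10, #15, #18, #19, #27, #29 stay — for-cause denied.)
Filling seats in venire order through position 9: #1, #2, #3, #4, #6, #9, #10, #12, #13.
So alternate 1 is #13.

13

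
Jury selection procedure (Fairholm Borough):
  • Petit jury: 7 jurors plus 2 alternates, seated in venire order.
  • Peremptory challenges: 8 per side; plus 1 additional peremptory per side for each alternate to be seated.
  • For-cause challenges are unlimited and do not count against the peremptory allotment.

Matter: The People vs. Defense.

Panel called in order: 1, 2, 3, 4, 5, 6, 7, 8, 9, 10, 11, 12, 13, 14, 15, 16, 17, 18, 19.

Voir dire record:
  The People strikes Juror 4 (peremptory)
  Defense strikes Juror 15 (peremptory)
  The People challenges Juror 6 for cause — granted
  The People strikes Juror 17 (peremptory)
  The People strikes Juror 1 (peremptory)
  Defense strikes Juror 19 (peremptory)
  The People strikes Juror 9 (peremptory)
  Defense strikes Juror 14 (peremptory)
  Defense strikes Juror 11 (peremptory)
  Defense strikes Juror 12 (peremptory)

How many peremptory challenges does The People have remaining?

The People allotment: 8 base + 1 × 2 alternates = 10.
The People peremptories used: #4, #17, #1, #9 — 4 (the for-cause on #6 doesn't count).
Remaining: 10 − 4 = 6.

6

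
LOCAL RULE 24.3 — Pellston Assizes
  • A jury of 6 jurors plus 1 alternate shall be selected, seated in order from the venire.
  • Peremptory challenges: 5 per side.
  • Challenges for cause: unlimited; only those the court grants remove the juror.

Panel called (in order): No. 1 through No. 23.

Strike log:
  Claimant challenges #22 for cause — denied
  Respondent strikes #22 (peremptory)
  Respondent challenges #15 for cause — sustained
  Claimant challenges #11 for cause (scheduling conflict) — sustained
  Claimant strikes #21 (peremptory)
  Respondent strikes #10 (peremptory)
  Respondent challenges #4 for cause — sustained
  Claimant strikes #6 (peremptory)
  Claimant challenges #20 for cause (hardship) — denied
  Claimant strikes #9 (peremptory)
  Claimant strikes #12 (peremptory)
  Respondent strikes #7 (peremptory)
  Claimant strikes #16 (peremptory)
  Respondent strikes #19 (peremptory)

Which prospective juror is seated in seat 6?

13

Removed: #4, #6, #7, #9, #10, #11, #12, #15, #16, #19, #21, #22. (#20 stays — for-cause denied.)
Seating in order: seats 1–6 → #1, #2, #3, #5, #8, #13; alternates → #14.
So seat 6 is #13.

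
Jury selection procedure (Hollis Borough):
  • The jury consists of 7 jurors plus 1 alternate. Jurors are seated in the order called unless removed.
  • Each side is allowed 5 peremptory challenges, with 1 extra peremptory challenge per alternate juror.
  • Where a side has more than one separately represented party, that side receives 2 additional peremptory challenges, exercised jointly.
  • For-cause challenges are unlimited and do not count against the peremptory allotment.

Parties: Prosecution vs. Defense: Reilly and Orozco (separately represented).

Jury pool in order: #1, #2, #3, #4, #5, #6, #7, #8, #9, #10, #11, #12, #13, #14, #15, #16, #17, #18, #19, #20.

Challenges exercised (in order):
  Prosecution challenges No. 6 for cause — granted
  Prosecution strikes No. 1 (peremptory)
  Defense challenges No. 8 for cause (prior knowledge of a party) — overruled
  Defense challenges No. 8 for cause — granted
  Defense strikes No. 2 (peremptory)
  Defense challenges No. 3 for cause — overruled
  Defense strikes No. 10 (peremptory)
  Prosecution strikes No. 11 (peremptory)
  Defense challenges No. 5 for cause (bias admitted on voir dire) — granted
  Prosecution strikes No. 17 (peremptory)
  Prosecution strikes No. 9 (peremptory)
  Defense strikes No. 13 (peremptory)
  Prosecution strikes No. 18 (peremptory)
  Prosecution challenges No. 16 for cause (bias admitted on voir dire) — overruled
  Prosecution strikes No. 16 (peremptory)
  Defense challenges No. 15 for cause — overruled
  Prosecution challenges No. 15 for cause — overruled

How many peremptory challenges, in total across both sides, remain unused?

Prosecution allotment: 5 base + 1 × 1 alternate = 6. Defense allotment: 5 base + 1 × 1 alternate + 2 multi-party = 8.
Prosecution peremptories used: #1, #11, #17, #9, #18, #16 — 6 (for-cause on #6, #16, #15 don't count).
Defense peremptories used: #2, #10, #13 — 3 (for-cause on #8, #8, #3, #5, #15 don't count).
Remaining: (6 − 6) + (8 − 3) = 5.

5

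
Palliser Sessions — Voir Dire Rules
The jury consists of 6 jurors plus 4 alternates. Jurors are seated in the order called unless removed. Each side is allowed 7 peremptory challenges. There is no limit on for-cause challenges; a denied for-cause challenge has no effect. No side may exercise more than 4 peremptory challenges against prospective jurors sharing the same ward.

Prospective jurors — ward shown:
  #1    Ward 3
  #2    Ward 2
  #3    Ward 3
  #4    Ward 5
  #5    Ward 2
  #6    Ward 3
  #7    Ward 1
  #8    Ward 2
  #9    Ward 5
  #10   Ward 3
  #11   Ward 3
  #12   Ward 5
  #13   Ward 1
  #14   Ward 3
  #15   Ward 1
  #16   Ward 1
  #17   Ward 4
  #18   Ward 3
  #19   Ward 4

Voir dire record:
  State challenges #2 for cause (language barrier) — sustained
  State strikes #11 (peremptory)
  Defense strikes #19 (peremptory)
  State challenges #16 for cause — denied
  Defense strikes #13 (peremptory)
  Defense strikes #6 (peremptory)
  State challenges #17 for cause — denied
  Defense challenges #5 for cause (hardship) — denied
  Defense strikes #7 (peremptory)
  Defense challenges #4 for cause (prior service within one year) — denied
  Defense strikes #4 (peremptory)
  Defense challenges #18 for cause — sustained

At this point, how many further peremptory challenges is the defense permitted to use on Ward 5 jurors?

2

Defense peremptories so far: #19, #13, #6, #7, #4 — 5 of 7 used, 2 left overall.
Against Ward 5: #4 — 1 used; per-ward cap 4 leaves 3.
Binding limit: min(2, 3) = 2.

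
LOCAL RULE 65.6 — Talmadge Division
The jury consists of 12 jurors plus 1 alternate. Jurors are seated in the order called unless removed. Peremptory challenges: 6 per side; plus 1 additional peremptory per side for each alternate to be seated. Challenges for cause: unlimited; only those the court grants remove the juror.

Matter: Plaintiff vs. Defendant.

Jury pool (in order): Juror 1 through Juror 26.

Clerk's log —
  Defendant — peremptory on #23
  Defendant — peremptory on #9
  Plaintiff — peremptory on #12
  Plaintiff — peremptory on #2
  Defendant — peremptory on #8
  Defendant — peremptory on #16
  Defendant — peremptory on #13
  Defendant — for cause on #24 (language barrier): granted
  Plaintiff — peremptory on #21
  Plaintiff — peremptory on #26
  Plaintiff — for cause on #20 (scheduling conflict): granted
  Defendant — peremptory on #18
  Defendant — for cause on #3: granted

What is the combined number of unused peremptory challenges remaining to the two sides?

Plaintiff allotment: 6 base + 1 × 1 alternate = 7. Defendant allotment: 6 base + 1 × 1 alternate = 7.
Plaintiff peremptories used: #12, #2, #21, #26 — 4 (the for-cause on #20 doesn't count).
Defendant peremptories used: #23, #9, #8, #16, #13, #18 — 6 (for-cause on #24, #3 don't count).
Remaining: (7 − 4) + (7 − 6) = 4.

4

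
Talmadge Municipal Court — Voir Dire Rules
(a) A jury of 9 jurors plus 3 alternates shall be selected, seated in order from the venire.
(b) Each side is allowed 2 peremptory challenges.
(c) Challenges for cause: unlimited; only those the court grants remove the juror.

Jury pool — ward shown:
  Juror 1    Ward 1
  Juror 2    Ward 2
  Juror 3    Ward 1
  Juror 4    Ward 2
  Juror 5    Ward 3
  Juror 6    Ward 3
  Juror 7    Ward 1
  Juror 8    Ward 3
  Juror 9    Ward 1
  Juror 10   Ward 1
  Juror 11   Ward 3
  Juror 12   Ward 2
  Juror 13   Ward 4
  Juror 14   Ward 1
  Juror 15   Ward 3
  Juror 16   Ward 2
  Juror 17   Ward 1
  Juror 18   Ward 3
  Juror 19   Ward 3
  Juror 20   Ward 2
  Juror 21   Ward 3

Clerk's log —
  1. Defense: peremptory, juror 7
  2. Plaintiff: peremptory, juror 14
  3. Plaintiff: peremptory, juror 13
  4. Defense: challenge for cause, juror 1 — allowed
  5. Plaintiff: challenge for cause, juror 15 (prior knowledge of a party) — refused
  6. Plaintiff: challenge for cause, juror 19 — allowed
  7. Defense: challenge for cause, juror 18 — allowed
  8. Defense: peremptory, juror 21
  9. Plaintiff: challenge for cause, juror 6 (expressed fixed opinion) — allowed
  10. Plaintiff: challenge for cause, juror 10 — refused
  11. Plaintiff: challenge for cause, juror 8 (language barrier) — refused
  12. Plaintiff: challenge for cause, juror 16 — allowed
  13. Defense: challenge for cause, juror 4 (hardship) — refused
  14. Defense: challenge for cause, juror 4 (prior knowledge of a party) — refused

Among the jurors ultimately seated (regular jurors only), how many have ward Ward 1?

3

Removed: #1, #6, #7, #13, #14, #16, #18, #19, #21.
Seated jurors 1–9: #2, #3, #4, #5, #8, #9, #10, #11, #12 (alternates #15, #17, #20 not counted).
Of those, in Ward 1: #3, #9, #10 → 3.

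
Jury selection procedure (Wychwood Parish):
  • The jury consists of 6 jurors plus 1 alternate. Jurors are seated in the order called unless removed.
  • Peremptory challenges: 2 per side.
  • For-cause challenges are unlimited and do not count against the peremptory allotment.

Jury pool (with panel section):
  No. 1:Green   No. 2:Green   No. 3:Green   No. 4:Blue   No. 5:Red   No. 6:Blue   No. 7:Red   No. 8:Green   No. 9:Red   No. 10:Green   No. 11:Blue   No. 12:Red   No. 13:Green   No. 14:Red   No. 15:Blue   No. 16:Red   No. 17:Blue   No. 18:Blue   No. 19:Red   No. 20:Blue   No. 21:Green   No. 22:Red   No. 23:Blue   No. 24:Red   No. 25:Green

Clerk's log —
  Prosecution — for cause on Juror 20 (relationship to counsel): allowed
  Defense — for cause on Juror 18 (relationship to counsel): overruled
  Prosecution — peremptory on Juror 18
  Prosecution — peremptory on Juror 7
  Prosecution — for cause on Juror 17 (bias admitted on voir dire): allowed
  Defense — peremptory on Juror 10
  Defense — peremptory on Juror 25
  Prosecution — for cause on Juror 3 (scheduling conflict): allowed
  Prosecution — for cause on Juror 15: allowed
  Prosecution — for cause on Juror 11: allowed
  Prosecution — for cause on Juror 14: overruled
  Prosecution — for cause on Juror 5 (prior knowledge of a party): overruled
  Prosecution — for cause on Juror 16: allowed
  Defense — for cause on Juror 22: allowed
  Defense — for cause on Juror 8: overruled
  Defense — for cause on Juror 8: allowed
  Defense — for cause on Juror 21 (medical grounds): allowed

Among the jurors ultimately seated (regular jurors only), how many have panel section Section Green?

Removed: #3, #7, #8, #10, #11, #15, #16, #17, #18, #20, #21, #22, #25.
Seated jurors 1–6: #1, #2, #4, #5, #6, #9 (alternates #12 not counted).
Of those, in Section Green: #1, #2 → 2.

2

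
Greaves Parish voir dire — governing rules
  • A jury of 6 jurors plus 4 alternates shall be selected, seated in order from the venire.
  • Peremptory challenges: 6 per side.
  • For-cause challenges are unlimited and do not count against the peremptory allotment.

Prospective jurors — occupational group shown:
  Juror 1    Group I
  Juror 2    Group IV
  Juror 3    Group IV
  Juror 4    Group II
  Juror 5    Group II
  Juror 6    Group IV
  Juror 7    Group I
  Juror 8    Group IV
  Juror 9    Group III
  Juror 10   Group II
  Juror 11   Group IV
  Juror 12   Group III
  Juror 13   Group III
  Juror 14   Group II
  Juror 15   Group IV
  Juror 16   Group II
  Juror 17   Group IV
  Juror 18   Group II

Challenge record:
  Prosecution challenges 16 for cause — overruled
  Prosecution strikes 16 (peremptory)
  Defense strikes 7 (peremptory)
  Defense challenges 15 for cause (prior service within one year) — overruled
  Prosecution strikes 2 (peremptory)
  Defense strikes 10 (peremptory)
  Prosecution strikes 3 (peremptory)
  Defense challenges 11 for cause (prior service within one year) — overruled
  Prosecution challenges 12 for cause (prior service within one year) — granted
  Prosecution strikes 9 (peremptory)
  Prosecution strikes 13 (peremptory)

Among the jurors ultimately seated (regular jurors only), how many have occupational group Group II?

Removed: #2, #3, #7, #9, #10, #12, #13, #16.
Seated jurors 1–6: #1, #4, #5, #6, #8, #11 (alternates #14, #15, #17, #18 not counted).
Of those, in Group II: #4, #5 → 2.

2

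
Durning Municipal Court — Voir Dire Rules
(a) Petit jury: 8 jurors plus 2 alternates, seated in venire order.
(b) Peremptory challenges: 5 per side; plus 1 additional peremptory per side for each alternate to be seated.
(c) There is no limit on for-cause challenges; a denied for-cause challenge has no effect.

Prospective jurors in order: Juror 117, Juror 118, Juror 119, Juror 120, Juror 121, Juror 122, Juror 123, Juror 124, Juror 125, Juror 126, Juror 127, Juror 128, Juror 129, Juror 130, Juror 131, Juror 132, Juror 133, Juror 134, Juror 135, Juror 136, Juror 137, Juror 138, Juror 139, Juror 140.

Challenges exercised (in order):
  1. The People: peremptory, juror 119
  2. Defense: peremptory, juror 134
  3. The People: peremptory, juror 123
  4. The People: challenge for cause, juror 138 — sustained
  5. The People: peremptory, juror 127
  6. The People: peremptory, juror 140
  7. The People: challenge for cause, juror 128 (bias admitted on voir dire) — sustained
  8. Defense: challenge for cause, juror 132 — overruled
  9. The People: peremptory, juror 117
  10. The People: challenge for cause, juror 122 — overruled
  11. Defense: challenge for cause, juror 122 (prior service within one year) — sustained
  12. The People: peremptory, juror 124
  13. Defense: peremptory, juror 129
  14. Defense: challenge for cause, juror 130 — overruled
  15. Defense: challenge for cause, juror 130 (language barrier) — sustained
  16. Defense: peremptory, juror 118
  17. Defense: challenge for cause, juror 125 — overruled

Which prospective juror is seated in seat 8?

135

Removed: #117, #118, #119, #122, #123, #124, #127, #128, #129, #130, #134, #138, #140. (#125, #132 stay — for-cause denied.)
Filling seats in venire order through position 8: #120, #121, #125, #126, #131, #132, #133, #135.
So seat 8 is #135.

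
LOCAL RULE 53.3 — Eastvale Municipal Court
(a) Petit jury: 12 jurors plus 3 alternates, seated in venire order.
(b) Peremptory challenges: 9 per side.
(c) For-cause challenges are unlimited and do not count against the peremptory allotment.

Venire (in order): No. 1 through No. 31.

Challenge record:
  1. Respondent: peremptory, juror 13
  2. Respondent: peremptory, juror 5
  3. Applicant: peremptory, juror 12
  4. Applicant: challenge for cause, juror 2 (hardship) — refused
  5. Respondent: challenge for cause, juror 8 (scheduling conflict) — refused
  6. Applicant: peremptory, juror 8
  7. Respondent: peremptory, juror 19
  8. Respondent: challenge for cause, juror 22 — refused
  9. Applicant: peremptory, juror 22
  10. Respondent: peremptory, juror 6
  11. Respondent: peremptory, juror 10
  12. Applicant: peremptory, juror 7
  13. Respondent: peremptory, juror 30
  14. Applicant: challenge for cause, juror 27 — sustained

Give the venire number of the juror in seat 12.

20

Removed: #5, #6, #7, #8, #10, #12, #13, #19, #22, #27, #30. (#2 stays — for-cause denied.)
Seating in order: seats 1–12 → #1, #2, #3, #4, #9, #11, #14, #15, #16, #17, #18, #20; alternates → #21, #23, #24.
So seat 12 is #20.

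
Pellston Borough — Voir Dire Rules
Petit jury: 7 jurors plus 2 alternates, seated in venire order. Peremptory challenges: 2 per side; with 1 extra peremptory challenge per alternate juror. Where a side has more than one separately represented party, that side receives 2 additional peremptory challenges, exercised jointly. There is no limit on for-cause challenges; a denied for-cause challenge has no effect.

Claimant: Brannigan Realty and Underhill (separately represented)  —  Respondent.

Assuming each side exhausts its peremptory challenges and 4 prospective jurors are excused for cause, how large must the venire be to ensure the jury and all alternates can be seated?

Seats to fill: 7 + 2 alternates = 9.
Peremptories — Claimant: 2 + 1×2 + 2 = 6; Respondent: 2 + 1×2 = 4; total 10.
For-cause removals: 4.
Minimum venire: 9 + 10 + 4 = 23.

23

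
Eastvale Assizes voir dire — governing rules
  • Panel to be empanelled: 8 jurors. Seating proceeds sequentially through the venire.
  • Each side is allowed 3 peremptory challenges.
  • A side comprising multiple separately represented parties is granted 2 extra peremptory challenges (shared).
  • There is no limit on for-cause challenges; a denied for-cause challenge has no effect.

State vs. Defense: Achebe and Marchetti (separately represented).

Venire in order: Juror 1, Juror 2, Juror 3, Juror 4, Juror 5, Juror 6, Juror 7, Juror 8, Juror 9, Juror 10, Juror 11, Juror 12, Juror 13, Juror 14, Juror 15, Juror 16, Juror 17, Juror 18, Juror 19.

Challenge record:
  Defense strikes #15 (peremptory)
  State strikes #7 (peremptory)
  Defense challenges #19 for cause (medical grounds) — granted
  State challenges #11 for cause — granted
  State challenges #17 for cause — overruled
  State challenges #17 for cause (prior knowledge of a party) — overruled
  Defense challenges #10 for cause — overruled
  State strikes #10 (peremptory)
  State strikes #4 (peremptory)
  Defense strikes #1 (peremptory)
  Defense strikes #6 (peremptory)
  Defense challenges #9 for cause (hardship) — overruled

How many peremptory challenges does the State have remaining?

State allotment: 3.
State peremptories used: #7, #10, #4 — 3 (for-cause on #11, #17, #17 don't count).
Remaining: 3 − 3 = 0.

0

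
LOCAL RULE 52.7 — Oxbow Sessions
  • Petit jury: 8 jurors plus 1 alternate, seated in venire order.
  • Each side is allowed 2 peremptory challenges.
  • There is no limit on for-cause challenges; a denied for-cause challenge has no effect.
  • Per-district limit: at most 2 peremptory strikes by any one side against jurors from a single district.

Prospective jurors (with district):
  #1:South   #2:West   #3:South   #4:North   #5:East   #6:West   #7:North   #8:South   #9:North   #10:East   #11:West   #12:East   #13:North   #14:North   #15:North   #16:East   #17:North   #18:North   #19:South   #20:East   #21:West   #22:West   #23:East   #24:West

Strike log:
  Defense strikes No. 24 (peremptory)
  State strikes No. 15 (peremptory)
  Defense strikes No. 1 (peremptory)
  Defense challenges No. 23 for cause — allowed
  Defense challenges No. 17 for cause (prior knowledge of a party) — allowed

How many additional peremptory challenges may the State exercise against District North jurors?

State peremptories so far: #15 — 1 of 2 used, 1 left overall.
Against District North: #15 — 1 used; per-district cap 2 leaves 1.
Binding limit: min(1, 1) = 1.

1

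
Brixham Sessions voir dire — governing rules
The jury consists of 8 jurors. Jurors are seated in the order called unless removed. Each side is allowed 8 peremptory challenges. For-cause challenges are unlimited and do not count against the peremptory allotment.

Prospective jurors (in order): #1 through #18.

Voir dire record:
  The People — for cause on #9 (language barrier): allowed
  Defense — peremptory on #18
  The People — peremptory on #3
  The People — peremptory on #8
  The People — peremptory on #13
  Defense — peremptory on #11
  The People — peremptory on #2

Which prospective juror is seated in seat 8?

Removed: #2, #3, #8, #9, #11, #13, #18.
Seating in order: seats 1–8 → #1, #4, #5, #6, #7, #10, #12, #14.
So seat 8 is #14.

14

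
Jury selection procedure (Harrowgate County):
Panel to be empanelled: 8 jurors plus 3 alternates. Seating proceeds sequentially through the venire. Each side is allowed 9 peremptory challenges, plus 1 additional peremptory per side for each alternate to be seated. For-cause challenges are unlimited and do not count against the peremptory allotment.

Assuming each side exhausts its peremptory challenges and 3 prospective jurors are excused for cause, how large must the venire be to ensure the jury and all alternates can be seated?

38

Seats to fill: 8 + 3 alternates = 11.
Peremptories: 9 + 1×3 = 12 per side × 2 sides = 24.
For-cause removals: 3.
Minimum venire: 11 + 24 + 3 = 38.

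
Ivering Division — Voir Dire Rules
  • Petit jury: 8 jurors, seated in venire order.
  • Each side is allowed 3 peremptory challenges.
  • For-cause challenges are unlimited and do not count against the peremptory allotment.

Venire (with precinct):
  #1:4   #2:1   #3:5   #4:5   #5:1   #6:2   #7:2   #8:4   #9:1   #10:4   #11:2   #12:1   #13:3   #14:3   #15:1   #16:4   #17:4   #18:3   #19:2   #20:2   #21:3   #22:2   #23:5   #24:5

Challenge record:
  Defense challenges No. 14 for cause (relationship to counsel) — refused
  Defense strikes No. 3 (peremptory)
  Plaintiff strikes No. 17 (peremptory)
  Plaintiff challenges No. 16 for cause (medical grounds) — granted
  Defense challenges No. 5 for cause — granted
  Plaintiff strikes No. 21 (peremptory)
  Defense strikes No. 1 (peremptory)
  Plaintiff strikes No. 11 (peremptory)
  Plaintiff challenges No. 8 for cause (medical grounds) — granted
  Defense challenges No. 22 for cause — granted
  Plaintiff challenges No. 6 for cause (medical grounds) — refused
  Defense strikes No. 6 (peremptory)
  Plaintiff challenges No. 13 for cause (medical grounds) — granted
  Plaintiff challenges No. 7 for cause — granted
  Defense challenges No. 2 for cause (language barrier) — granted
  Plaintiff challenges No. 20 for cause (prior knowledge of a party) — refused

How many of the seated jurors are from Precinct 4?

1

Removed: #1, #2, #3, #5, #6, #7, #8, #11, #13, #16, #17, #21, #22.
Seated jurors 1–8: #4, #9, #10, #12, #14, #15, #18, #19.
Of those, in Precinct 4: #10 → 1.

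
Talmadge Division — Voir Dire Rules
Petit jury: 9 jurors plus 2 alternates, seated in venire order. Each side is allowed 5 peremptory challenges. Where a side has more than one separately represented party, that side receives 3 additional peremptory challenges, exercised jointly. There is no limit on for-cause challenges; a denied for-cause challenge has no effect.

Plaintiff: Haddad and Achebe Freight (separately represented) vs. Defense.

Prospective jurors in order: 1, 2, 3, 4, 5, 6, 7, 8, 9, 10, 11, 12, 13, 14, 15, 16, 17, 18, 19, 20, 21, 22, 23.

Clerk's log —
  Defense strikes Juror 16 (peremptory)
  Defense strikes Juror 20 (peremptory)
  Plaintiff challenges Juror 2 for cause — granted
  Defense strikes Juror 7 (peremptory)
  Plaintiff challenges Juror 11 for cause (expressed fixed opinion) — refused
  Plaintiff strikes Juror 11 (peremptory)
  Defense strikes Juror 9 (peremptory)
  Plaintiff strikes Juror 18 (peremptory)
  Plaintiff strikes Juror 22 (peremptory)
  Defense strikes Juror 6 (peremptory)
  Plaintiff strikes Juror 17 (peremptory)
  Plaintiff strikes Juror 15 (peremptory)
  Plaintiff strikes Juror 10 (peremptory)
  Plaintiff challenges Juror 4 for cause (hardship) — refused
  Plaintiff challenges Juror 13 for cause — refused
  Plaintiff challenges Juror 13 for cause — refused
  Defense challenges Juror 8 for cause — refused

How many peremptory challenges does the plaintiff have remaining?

2

Plaintiff allotment: 5 base + 3 multi-party = 8.
Plaintiff peremptories used: #11, #18, #22, #17, #15, #10 — 6 (for-cause on #2, #11, #4, #13, #13 don't count).
Remaining: 8 − 6 = 2.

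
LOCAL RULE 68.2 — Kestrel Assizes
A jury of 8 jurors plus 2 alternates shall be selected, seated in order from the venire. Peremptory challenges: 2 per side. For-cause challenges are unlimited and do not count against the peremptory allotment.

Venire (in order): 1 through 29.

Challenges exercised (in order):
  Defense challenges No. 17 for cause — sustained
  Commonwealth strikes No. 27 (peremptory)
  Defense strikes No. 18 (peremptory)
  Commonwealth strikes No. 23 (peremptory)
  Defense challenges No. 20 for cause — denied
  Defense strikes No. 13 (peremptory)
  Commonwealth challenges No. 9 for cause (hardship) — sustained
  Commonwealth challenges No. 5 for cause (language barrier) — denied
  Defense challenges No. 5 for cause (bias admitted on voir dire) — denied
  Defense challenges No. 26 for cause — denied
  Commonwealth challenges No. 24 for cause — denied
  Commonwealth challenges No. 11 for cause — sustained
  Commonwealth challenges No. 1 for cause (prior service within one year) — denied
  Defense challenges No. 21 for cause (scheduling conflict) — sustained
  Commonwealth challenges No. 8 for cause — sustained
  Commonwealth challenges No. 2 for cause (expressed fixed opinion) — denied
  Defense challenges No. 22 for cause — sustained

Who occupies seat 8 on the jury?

10

Removed: #8, #9, #11, #13, #17, #18, #21, #22, #23, #27. (#1, #2, #5, #20, #24, #26 stay — for-cause denied.)
Seating in order: seats 1–8 → #1, #2, #3, #4, #5, #6, #7, #10; alternates → #12, #14.
So seat 8 is #10.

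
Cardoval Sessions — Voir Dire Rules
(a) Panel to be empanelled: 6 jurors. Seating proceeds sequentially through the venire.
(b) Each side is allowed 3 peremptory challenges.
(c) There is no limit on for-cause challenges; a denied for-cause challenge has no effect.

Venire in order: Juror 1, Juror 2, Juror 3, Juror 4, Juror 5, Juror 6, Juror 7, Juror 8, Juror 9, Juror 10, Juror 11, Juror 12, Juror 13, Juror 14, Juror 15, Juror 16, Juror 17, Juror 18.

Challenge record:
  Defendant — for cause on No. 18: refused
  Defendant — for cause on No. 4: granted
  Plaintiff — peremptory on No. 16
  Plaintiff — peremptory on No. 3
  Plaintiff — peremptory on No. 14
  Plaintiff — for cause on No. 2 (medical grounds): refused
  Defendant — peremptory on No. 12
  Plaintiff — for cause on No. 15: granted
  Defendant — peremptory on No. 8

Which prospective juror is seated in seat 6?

Removed: #3, #4, #8, #12, #14, #15, #16. (#2, #18 stay — for-cause denied.)
Seating in order: seats 1–6 → #1, #2, #5, #6, #7, #9.
So seat 6 is #9.

9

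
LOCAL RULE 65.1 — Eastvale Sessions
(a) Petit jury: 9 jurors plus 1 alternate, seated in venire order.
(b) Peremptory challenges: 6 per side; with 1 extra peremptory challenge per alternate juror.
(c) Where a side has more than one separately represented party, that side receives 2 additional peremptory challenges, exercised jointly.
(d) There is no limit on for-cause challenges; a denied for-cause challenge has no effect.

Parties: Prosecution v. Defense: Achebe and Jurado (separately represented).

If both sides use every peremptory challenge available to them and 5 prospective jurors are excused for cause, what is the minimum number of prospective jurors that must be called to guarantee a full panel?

31

Seats to fill: 9 + 1 alternates = 10.
Peremptories — Prosecution: 6 + 1×1 = 7; Defense: 6 + 1×1 + 2 = 9; total 16.
For-cause removals: 5.
Minimum venire: 10 + 16 + 5 = 31.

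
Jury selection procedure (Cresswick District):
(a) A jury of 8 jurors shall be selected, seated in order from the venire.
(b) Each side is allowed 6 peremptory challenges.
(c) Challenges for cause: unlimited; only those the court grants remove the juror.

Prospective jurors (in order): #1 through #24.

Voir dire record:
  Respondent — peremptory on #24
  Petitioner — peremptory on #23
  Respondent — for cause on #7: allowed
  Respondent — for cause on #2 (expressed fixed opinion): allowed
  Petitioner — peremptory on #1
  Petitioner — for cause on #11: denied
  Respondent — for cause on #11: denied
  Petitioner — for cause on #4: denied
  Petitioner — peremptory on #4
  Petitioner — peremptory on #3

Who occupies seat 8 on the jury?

13

Removed: #1, #2, #3, #4, #7, #23, #24. (#11 stays — for-cause denied.)
Seating in order: seats 1–8 → #5, #6, #8, #9, #10, #11, #12, #13.
So seat 8 is #13.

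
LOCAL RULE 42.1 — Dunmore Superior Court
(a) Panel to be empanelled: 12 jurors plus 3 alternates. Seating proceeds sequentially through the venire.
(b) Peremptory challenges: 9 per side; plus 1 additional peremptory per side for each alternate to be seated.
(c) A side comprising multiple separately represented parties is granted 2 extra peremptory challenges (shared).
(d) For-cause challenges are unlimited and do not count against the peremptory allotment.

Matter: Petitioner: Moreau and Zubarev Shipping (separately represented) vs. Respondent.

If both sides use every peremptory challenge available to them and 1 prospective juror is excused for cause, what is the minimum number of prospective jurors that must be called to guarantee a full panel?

Seats to fill: 12 + 3 alternates = 15.
Peremptories — Petitioner: 9 + 1×3 + 2 = 14; Respondent: 9 + 1×3 = 12; total 26.
For-cause removals: 1.
Minimum venire: 15 + 26 + 1 = 42.

42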